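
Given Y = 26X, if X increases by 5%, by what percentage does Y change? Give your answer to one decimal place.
5.0%

For Y = 26X:
If X → X(1 + 0.05)
Then Y → Y · (1 + 0.05)^1
     = Y · 1.0500

Percentage change = ((1 + 0.05)^1 − 1) × 100% = 5.0%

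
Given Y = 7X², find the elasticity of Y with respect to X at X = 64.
Elasticity = 2

Elasticity = (dY/dX) · (X/Y)

dY/dX = 14·X
At X = 64: dY/dX = 896, Y = 28672

Elasticity = 896 · (64 / 28672) = 2

Interpretation: for a small percentage change in X, the percentage change in Y is approximately 2.00 times as large.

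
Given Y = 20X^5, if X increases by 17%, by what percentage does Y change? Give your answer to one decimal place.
119.2%

For Y = 20X^5:
If X → X(1 + 0.17)
Then Y → Y · (1 + 0.17)^5
     ≈ Y · 2.1924

Percentage change = ((1 + 0.17)^5 − 1) × 100% ≈ 119.2%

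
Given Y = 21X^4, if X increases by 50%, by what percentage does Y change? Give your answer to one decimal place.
406.3%

For Y = 21X^4:
If X → X(1 + 0.5)
Then Y → Y · (1 + 0.5)^4
     = Y · 5.0625

Percentage change = ((1 + 0.5)^4 − 1) × 100% ≈ 406.3%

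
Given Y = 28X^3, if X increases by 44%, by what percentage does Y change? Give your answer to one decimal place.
198.6%

For Y = 28X^3:
If X → X(1 + 0.44)
Then Y → Y · (1 + 0.44)^3
     ≈ Y · 2.9860

Percentage change = ((1 + 0.44)^3 − 1) × 100% ≈ 198.6%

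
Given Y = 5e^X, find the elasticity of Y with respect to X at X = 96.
Elasticity = 96

Elasticity = (dY/dX) · (X/Y)

dY/dX = 5·e^X
At X = 96: dY/dX = 5·e^96, Y = 5·e^96

Elasticity = (5·e^96) · (96 / (5·e^96)) = 96

Interpretation: for a small percentage change in X, the percentage change in Y is approximately 96.00 times as large.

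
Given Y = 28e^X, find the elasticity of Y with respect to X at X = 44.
Elasticity = 44

Elasticity = (dY/dX) · (X/Y)

dY/dX = 28·e^X
At X = 44: dY/dX = 28·e^44, Y = 28·e^44

Elasticity = (28·e^44) · (44 / (28·e^44)) = 44

Interpretation: for a small percentage change in X, the percentage change in Y is approximately 44.00 times as large.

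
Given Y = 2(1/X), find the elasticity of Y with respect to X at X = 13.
Elasticity = -1

Elasticity = (dY/dX) · (X/Y)

dY/dX = -2/X²
At X = 13: dY/dX = -2/169, Y = 2/13

Elasticity = (-2/169) · (13 / (2/13)) = -1

Interpretation: for a small percentage change in X, the percentage change in Y is approximately -1.00 times as large.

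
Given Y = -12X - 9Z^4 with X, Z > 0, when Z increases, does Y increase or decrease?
Y decreases

Taking the partial derivative:
∂Y/∂Z = -36Z^3

∂Y/∂Z = -36Z^3 < 0 (assuming positive values)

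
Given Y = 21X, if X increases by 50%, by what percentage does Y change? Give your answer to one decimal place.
50.0%

For Y = 21X:
If X → X(1 + 0.5)
Then Y → Y · (1 + 0.5)^1
     = Y · 1.5000

Percentage change = ((1 + 0.5)^1 − 1) × 100% = 50.0%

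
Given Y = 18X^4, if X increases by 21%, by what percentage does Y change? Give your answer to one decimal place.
114.4%

For Y = 18X^4:
If X → X(1 + 0.21)
Then Y → Y · (1 + 0.21)^4
     ≈ Y · 2.1436

Percentage change = ((1 + 0.21)^4 − 1) × 100% ≈ 114.4%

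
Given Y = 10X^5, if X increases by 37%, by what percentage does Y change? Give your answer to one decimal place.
382.6%

For Y = 10X^5:
If X → X(1 + 0.37)
Then Y → Y · (1 + 0.37)^5
     ≈ Y · 4.8262

Percentage change = ((1 + 0.37)^5 − 1) × 100% ≈ 382.6%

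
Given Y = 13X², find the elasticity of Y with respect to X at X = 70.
Elasticity = 2

Elasticity = (dY/dX) · (X/Y)

dY/dX = 26·X
At X = 70: dY/dX = 1820, Y = 63700

Elasticity = 1820 · (70 / 63700) = 2

Interpretation: for a small percentage change in X, the percentage change in Y is approximately 2.00 times as large.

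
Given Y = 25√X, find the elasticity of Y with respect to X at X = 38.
Elasticity = 1/2

Elasticity = (dY/dX) · (X/Y)

dY/dX = 25/(2·√X)
At X = 38: dY/dX = 25·√38/76, Y = 25·√38

Elasticity = (25·√38/76) · (38 / (25·√38)) = 1/2

Interpretation: for a small percentage change in X, the percentage change in Y is approximately 0.50 times as large.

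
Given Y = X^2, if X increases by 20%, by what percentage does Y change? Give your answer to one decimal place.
44.0%

For Y = X^2:
If X → X(1 + 0.2)
Then Y → Y · (1 + 0.2)^2
     = Y · 1.4400

Percentage change = ((1 + 0.2)^2 − 1) × 100% = 44.0%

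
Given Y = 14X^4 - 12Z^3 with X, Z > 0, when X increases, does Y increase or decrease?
Y increases

Taking the partial derivative:
∂Y/∂X = 56X^3

∂Y/∂X = 56X^3 > 0 (assuming positive values)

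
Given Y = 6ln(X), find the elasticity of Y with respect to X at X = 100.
Elasticity = 1/ln(100) ≈ 0.2171

Elasticity = (dY/dX) · (X/Y)

dY/dX = 6/X
At X = 100: dY/dX = 3/50, Y = 6·ln(100)

Elasticity = (3/50) · (100 / (6·ln(100))) = 1/ln(100) ≈ 0.2171

Interpretation: for a small percentage change in X, the percentage change in Y is approximately 0.22 times as large.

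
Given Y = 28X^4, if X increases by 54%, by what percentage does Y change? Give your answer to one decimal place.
462.4%

For Y = 28X^4:
If X → X(1 + 0.54)
Then Y → Y · (1 + 0.54)^4
     ≈ Y · 5.6245

Percentage change = ((1 + 0.54)^4 − 1) × 100% ≈ 462.4%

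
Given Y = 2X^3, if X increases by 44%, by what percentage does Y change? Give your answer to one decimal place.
198.6%

For Y = 2X^3:
If X → X(1 + 0.44)
Then Y → Y · (1 + 0.44)^3
     ≈ Y · 2.9860

Percentage change = ((1 + 0.44)^3 − 1) × 100% ≈ 198.6%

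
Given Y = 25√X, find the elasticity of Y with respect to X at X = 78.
Elasticity = 1/2

Elasticity = (dY/dX) · (X/Y)

dY/dX = 25/(2·√X)
At X = 78: dY/dX = 25·√78/156, Y = 25·√78

Elasticity = (25·√78/156) · (78 / (25·√78)) = 1/2

Interpretation: for a small percentage change in X, the percentage change in Y is approximately 0.50 times as large.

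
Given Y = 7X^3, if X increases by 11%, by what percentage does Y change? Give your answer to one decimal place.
36.8%

For Y = 7X^3:
If X → X(1 + 0.11)
Then Y → Y · (1 + 0.11)^3
     ≈ Y · 1.3676

Percentage change = ((1 + 0.11)^3 − 1) × 100% ≈ 36.8%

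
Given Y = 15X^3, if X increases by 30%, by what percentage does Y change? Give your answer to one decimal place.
119.7%

For Y = 15X^3:
If X → X(1 + 0.3)
Then Y → Y · (1 + 0.3)^3
     = Y · 2.1970

Percentage change = ((1 + 0.3)^3 − 1) × 100% = 119.7%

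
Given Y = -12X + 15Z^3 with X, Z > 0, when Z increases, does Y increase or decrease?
Y increases

Taking the partial derivative:
∂Y/∂Z = 45Z^2

∂Y/∂Z = 45Z^2 > 0 (assuming positive values)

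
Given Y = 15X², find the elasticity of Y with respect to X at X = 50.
Elasticity = 2

Elasticity = (dY/dX) · (X/Y)

dY/dX = 30·X
At X = 50: dY/dX = 1500, Y = 37500

Elasticity = 1500 · (50 / 37500) = 2

Interpretation: for a small percentage change in X, the percentage change in Y is approximately 2.00 times as large.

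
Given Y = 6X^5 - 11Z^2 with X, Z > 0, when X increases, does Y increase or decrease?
Y increases

Taking the partial derivative:
∂Y/∂X = 30X^4

∂Y/∂X = 30X^4 > 0 (assuming positive values)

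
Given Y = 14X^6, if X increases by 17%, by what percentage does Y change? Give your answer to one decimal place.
156.5%

For Y = 14X^6:
If X → X(1 + 0.17)
Then Y → Y · (1 + 0.17)^6
     ≈ Y · 2.5652

Percentage change = ((1 + 0.17)^6 − 1) × 100% ≈ 156.5%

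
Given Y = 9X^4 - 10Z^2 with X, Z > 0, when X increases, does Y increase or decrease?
Y increases

Taking the partial derivative:
∂Y/∂X = 36X^3

∂Y/∂X = 36X^3 > 0 (assuming positive values)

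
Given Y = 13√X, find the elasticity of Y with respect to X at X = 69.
Elasticity = 1/2

Elasticity = (dY/dX) · (X/Y)

dY/dX = 13/(2·√X)
At X = 69: dY/dX = 13·√69/138, Y = 13·√69

Elasticity = (13·√69/138) · (69 / (13·√69)) = 1/2

Interpretation: for a small percentage change in X, the percentage change in Y is approximately 0.50 times as large.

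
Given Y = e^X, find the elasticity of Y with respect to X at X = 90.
Elasticity = 90

Elasticity = (dY/dX) · (X/Y)

dY/dX = e^X
At X = 90: dY/dX = e^90, Y = e^90

Elasticity = (e^90) · (90 / (e^90)) = 90

Interpretation: for a small percentage change in X, the percentage change in Y is approximately 90.00 times as large.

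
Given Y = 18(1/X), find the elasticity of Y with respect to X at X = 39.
Elasticity = -1

Elasticity = (dY/dX) · (X/Y)

dY/dX = -18/X²
At X = 39: dY/dX = -2/169, Y = 6/13

Elasticity = (-2/169) · (39 / (6/13)) = -1

Interpretation: for a small percentage change in X, the percentage change in Y is approximately -1.00 times as large.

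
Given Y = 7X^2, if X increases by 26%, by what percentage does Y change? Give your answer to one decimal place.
58.8%

For Y = 7X^2:
If X → X(1 + 0.26)
Then Y → Y · (1 + 0.26)^2
     = Y · 1.5876

Percentage change = ((1 + 0.26)^2 − 1) × 100% ≈ 58.8%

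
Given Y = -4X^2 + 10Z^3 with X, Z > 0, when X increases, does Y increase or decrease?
Y decreases

Taking the partial derivative:
∂Y/∂X = -8X

∂Y/∂X = -8X < 0 (assuming positive values)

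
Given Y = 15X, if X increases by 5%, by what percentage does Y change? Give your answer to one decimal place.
5.0%

For Y = 15X:
If X → X(1 + 0.05)
Then Y → Y · (1 + 0.05)^1
     = Y · 1.0500

Percentage change = ((1 + 0.05)^1 − 1) × 100% = 5.0%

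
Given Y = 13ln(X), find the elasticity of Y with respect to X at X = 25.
Elasticity = 1/ln(25) ≈ 0.3107

Elasticity = (dY/dX) · (X/Y)

dY/dX = 13/X
At X = 25: dY/dX = 13/25, Y = 13·ln(25)

Elasticity = (13/25) · (25 / (13·ln(25))) = 1/ln(25) ≈ 0.3107

Interpretation: for a small percentage change in X, the percentage change in Y is approximately 0.31 times as large.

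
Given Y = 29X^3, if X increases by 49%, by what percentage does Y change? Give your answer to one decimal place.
230.8%

For Y = 29X^3:
If X → X(1 + 0.49)
Then Y → Y · (1 + 0.49)^3
     ≈ Y · 3.3079

Percentage change = ((1 + 0.49)^3 − 1) × 100% ≈ 230.8%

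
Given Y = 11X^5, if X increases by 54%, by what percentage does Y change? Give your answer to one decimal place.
766.2%

For Y = 11X^5:
If X → X(1 + 0.54)
Then Y → Y · (1 + 0.54)^5
     ≈ Y · 8.6617

Percentage change = ((1 + 0.54)^5 − 1) × 100% ≈ 766.2%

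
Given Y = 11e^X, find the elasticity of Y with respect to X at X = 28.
Elasticity = 28

Elasticity = (dY/dX) · (X/Y)

dY/dX = 11·e^X
At X = 28: dY/dX = 11·e^28, Y = 11·e^28

Elasticity = (11·e^28) · (28 / (11·e^28)) = 28

Interpretation: for a small percentage change in X, the percentage change in Y is approximately 28.00 times as large.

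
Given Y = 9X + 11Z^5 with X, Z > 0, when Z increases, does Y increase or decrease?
Y increases

Taking the partial derivative:
∂Y/∂Z = 55Z^4

∂Y/∂Z = 55Z^4 > 0 (assuming positive values)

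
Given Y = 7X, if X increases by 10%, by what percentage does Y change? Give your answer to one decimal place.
10.0%

For Y = 7X:
If X → X(1 + 0.1)
Then Y → Y · (1 + 0.1)^1
     = Y · 1.1000

Percentage change = ((1 + 0.1)^1 − 1) × 100% = 10.0%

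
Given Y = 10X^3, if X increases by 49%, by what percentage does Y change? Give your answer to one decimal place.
230.8%

For Y = 10X^3:
If X → X(1 + 0.49)
Then Y → Y · (1 + 0.49)^3
     ≈ Y · 3.3079

Percentage change = ((1 + 0.49)^3 − 1) × 100% ≈ 230.8%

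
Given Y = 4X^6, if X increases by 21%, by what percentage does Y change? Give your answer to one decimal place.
213.8%

For Y = 4X^6:
If X → X(1 + 0.21)
Then Y → Y · (1 + 0.21)^6
     ≈ Y · 3.1384

Percentage change = ((1 + 0.21)^6 − 1) × 100% ≈ 213.8%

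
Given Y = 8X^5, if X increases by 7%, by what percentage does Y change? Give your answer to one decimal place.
40.3%

For Y = 8X^5:
If X → X(1 + 0.07)
Then Y → Y · (1 + 0.07)^5
     ≈ Y · 1.4026

Percentage change = ((1 + 0.07)^5 − 1) × 100% ≈ 40.3%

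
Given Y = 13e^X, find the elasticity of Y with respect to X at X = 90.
Elasticity = 90

Elasticity = (dY/dX) · (X/Y)

dY/dX = 13·e^X
At X = 90: dY/dX = 13·e^90, Y = 13·e^90

Elasticity = (13·e^90) · (90 / (13·e^90)) = 90

Interpretation: for a small percentage change in X, the percentage change in Y is approximately 90.00 times as large.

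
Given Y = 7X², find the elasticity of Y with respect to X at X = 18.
Elasticity = 2

Elasticity = (dY/dX) · (X/Y)

dY/dX = 14·X
At X = 18: dY/dX = 252, Y = 2268

Elasticity = 252 · (18 / 2268) = 2

Interpretation: for a small percentage change in X, the percentage change in Y is approximately 2.00 times as large.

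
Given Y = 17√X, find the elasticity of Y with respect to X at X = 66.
Elasticity = 1/2

Elasticity = (dY/dX) · (X/Y)

dY/dX = 17/(2·√X)
At X = 66: dY/dX = 17·√66/132, Y = 17·√66

Elasticity = (17·√66/132) · (66 / (17·√66)) = 1/2

Interpretation: for a small percentage change in X, the percentage change in Y is approximately 0.50 times as large.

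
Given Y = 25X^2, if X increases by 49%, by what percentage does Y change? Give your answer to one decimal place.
122.0%

For Y = 25X^2:
If X → X(1 + 0.49)
Then Y → Y · (1 + 0.49)^2
     = Y · 2.2201

Percentage change = ((1 + 0.49)^2 − 1) × 100% ≈ 122.0%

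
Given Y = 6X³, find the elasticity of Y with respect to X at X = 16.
Elasticity = 3

Elasticity = (dY/dX) · (X/Y)

dY/dX = 18·X²
At X = 16: dY/dX = 4608, Y = 24576

Elasticity = 4608 · (16 / 24576) = 3

Interpretation: for a small percentage change in X, the percentage change in Y is approximately 3.00 times as large.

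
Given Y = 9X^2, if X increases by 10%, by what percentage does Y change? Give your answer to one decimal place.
21.0%

For Y = 9X^2:
If X → X(1 + 0.1)
Then Y → Y · (1 + 0.1)^2
     = Y · 1.2100

Percentage change = ((1 + 0.1)^2 − 1) × 100% = 21.0%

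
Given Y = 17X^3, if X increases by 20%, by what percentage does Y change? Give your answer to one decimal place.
72.8%

For Y = 17X^3:
If X → X(1 + 0.2)
Then Y → Y · (1 + 0.2)^3
     = Y · 1.7280

Percentage change = ((1 + 0.2)^3 − 1) × 100% = 72.8%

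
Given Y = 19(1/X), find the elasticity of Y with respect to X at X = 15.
Elasticity = -1

Elasticity = (dY/dX) · (X/Y)

dY/dX = -19/X²
At X = 15: dY/dX = -19/225, Y = 19/15

Elasticity = (-19/225) · (15 / (19/15)) = -1

Interpretation: for a small percentage change in X, the percentage change in Y is approximately -1.00 times as large.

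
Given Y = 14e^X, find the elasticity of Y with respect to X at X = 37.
Elasticity = 37

Elasticity = (dY/dX) · (X/Y)

dY/dX = 14·e^X
At X = 37: dY/dX = 14·e^37, Y = 14·e^37

Elasticity = (14·e^37) · (37 / (14·e^37)) = 37

Interpretation: for a small percentage change in X, the percentage change in Y is approximately 37.00 times as large.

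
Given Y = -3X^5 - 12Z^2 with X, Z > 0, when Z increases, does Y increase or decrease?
Y decreases

Taking the partial derivative:
∂Y/∂Z = -24Z

∂Y/∂Z = -24Z < 0 (assuming positive values)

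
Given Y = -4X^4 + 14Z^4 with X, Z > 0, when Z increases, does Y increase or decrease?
Y increases

Taking the partial derivative:
∂Y/∂Z = 56Z^3

∂Y/∂Z = 56Z^3 > 0 (assuming positive values)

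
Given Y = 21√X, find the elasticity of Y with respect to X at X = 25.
Elasticity = 1/2

Elasticity = (dY/dX) · (X/Y)

dY/dX = 21/(2·√X)
At X = 25: dY/dX = 21/10, Y = 105

Elasticity = (21/10) · (25 / 105) = 1/2

Interpretation: for a small percentage change in X, the percentage change in Y is approximately 0.50 times as large.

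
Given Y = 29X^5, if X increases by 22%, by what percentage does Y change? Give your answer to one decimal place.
170.3%

For Y = 29X^5:
If X → X(1 + 0.22)
Then Y → Y · (1 + 0.22)^5
     ≈ Y · 2.7027

Percentage change = ((1 + 0.22)^5 − 1) × 100% ≈ 170.3%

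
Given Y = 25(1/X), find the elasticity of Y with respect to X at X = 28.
Elasticity = -1

Elasticity = (dY/dX) · (X/Y)

dY/dX = -25/X²
At X = 28: dY/dX = -25/784, Y = 25/28

Elasticity = (-25/784) · (28 / (25/28)) = -1

Interpretation: for a small percentage change in X, the percentage change in Y is approximately -1.00 times as large.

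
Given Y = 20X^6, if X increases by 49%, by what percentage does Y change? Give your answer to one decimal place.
994.3%

For Y = 20X^6:
If X → X(1 + 0.49)
Then Y → Y · (1 + 0.49)^6
     ≈ Y · 10.9425

Percentage change = ((1 + 0.49)^6 − 1) × 100% ≈ 994.3%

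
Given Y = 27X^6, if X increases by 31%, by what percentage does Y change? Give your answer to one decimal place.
405.4%

For Y = 27X^6:
If X → X(1 + 0.31)
Then Y → Y · (1 + 0.31)^6
     ≈ Y · 5.0539

Percentage change = ((1 + 0.31)^6 − 1) × 100% ≈ 405.4%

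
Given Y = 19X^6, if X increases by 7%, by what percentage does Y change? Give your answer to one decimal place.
50.1%

For Y = 19X^6:
If X → X(1 + 0.07)
Then Y → Y · (1 + 0.07)^6
     ≈ Y · 1.5007

Percentage change = ((1 + 0.07)^6 − 1) × 100% ≈ 50.1%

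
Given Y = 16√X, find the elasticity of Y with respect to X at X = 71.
Elasticity = 1/2

Elasticity = (dY/dX) · (X/Y)

dY/dX = 8/√X
At X = 71: dY/dX = 8·√71/71, Y = 16·√71

Elasticity = (8·√71/71) · (71 / (16·√71)) = 1/2

Interpretation: for a small percentage change in X, the percentage change in Y is approximately 0.50 times as large.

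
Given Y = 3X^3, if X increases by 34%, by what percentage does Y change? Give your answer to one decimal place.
140.6%

For Y = 3X^3:
If X → X(1 + 0.34)
Then Y → Y · (1 + 0.34)^3
     ≈ Y · 2.4061

Percentage change = ((1 + 0.34)^3 − 1) × 100% ≈ 140.6%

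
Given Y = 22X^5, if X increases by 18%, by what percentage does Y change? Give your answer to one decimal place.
128.8%

For Y = 22X^5:
If X → X(1 + 0.18)
Then Y → Y · (1 + 0.18)^5
     ≈ Y · 2.2878

Percentage change = ((1 + 0.18)^5 − 1) × 100% ≈ 128.8%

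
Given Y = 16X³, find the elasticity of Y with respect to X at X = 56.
Elasticity = 3

Elasticity = (dY/dX) · (X/Y)

dY/dX = 48·X²
At X = 56: dY/dX = 150528, Y = 2809856

Elasticity = 150528 · (56 / 2809856) = 3

Interpretation: for a small percentage change in X, the percentage change in Y is approximately 3.00 times as large.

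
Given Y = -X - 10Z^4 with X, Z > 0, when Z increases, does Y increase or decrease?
Y decreases

Taking the partial derivative:
∂Y/∂Z = -40Z^3

∂Y/∂Z = -40Z^3 < 0 (assuming positive values)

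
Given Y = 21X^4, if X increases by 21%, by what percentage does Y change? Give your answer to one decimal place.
114.4%

For Y = 21X^4:
If X → X(1 + 0.21)
Then Y → Y · (1 + 0.21)^4
     ≈ Y · 2.1436

Percentage change = ((1 + 0.21)^4 − 1) × 100% ≈ 114.4%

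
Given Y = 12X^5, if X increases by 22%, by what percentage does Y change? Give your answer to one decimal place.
170.3%

For Y = 12X^5:
If X → X(1 + 0.22)
Then Y → Y · (1 + 0.22)^5
     ≈ Y · 2.7027

Percentage change = ((1 + 0.22)^5 − 1) × 100% ≈ 170.3%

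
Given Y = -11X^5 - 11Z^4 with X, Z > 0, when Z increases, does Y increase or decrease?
Y decreases

Taking the partial derivative:
∂Y/∂Z = -44Z^3

∂Y/∂Z = -44Z^3 < 0 (assuming positive values)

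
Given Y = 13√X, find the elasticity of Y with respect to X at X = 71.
Elasticity = 1/2

Elasticity = (dY/dX) · (X/Y)

dY/dX = 13/(2·√X)
At X = 71: dY/dX = 13·√71/142, Y = 13·√71

Elasticity = (13·√71/142) · (71 / (13·√71)) = 1/2

Interpretation: for a small percentage change in X, the percentage change in Y is approximately 0.50 times as large.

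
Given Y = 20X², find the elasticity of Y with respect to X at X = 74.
Elasticity = 2

Elasticity = (dY/dX) · (X/Y)

dY/dX = 40·X
At X = 74: dY/dX = 2960, Y = 109520

Elasticity = 2960 · (74 / 109520) = 2

Interpretation: for a small percentage change in X, the percentage change in Y is approximately 2.00 times as large.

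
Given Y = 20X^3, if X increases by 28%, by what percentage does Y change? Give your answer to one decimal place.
109.7%

For Y = 20X^3:
If X → X(1 + 0.28)
Then Y → Y · (1 + 0.28)^3
     ≈ Y · 2.0972

Percentage change = ((1 + 0.28)^3 − 1) × 100% ≈ 109.7%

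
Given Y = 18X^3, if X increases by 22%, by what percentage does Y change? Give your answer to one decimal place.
81.6%

For Y = 18X^3:
If X → X(1 + 0.22)
Then Y → Y · (1 + 0.22)^3
     ≈ Y · 1.8158

Percentage change = ((1 + 0.22)^3 − 1) × 100% ≈ 81.6%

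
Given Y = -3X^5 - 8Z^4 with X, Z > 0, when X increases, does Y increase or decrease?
Y decreases

Taking the partial derivative:
∂Y/∂X = -15X^4

∂Y/∂X = -15X^4 < 0 (assuming positive values)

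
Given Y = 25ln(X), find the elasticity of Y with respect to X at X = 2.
Elasticity = 1/ln(2) ≈ 1.4427

Elasticity = (dY/dX) · (X/Y)

dY/dX = 25/X
At X = 2: dY/dX = 25/2, Y = 25·ln(2)

Elasticity = (25/2) · (2 / (25·ln(2))) = 1/ln(2) ≈ 1.4427

Interpretation: for a small percentage change in X, the percentage change in Y is approximately 1.44 times as large.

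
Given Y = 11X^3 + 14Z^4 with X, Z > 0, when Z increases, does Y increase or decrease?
Y increases

Taking the partial derivative:
∂Y/∂Z = 56Z^3

∂Y/∂Z = 56Z^3 > 0 (assuming positive values)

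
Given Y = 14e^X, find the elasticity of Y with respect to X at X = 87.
Elasticity = 87

Elasticity = (dY/dX) · (X/Y)

dY/dX = 14·e^X
At X = 87: dY/dX = 14·e^87, Y = 14·e^87

Elasticity = (14·e^87) · (87 / (14·e^87)) = 87

Interpretation: for a small percentage change in X, the percentage change in Y is approximately 87.00 times as large.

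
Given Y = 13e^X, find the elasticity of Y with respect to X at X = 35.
Elasticity = 35

Elasticity = (dY/dX) · (X/Y)

dY/dX = 13·e^X
At X = 35: dY/dX = 13·e^35, Y = 13·e^35

Elasticity = (13·e^35) · (35 / (13·e^35)) = 35

Interpretation: for a small percentage change in X, the percentage change in Y is approximately 35.00 times as large.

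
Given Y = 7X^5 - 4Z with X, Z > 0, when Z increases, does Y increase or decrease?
Y decreases

Taking the partial derivative:
∂Y/∂Z = -4

∂Y/∂Z = -4 < 0 (assuming positive values)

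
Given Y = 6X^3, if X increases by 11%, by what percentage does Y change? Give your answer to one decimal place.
36.8%

For Y = 6X^3:
If X → X(1 + 0.11)
Then Y → Y · (1 + 0.11)^3
     ≈ Y · 1.3676

Percentage change = ((1 + 0.11)^3 − 1) × 100% ≈ 36.8%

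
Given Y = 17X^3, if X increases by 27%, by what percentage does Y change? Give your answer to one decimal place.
104.8%

For Y = 17X^3:
If X → X(1 + 0.27)
Then Y → Y · (1 + 0.27)^3
     ≈ Y · 2.0484

Percentage change = ((1 + 0.27)^3 − 1) × 100% ≈ 104.8%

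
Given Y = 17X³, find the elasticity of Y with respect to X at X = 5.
Elasticity = 3

Elasticity = (dY/dX) · (X/Y)

dY/dX = 51·X²
At X = 5: dY/dX = 1275, Y = 2125

Elasticity = 1275 · (5 / 2125) = 3

Interpretation: for a small percentage change in X, the percentage change in Y is approximately 3.00 times as large.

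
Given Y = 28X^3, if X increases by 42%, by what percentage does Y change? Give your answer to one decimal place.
186.3%

For Y = 28X^3:
If X → X(1 + 0.42)
Then Y → Y · (1 + 0.42)^3
     ≈ Y · 2.8633

Percentage change = ((1 + 0.42)^3 − 1) × 100% ≈ 186.3%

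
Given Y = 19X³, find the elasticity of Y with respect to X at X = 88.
Elasticity = 3

Elasticity = (dY/dX) · (X/Y)

dY/dX = 57·X²
At X = 88: dY/dX = 441408, Y = 12947968

Elasticity = 441408 · (88 / 12947968) = 3

Interpretation: for a small percentage change in X, the percentage change in Y is approximately 3.00 times as large.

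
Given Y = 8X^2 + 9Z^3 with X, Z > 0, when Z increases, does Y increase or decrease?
Y increases

Taking the partial derivative:
∂Y/∂Z = 27Z^2

∂Y/∂Z = 27Z^2 > 0 (assuming positive values)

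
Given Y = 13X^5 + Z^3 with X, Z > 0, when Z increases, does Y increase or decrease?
Y increases

Taking the partial derivative:
∂Y/∂Z = 3Z^2

∂Y/∂Z = 3Z^2 > 0 (assuming positive values)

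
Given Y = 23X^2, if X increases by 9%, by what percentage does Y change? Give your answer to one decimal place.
18.8%

For Y = 23X^2:
If X → X(1 + 0.09)
Then Y → Y · (1 + 0.09)^2
     = Y · 1.1881

Percentage change = ((1 + 0.09)^2 − 1) × 100% ≈ 18.8%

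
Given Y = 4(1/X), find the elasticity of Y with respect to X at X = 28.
Elasticity = -1

Elasticity = (dY/dX) · (X/Y)

dY/dX = -4/X²
At X = 28: dY/dX = -1/196, Y = 1/7

Elasticity = (-1/196) · (28 / (1/7)) = -1

Interpretation: for a small percentage change in X, the percentage change in Y is approximately -1.00 times as large.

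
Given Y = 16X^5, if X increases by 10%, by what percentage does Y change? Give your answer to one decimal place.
61.1%

For Y = 16X^5:
If X → X(1 + 0.1)
Then Y → Y · (1 + 0.1)^5
     ≈ Y · 1.6105

Percentage change = ((1 + 0.1)^5 − 1) × 100% ≈ 61.1%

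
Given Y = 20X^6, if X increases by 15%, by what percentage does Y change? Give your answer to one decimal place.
131.3%

For Y = 20X^6:
If X → X(1 + 0.15)
Then Y → Y · (1 + 0.15)^6
     ≈ Y · 2.3131

Percentage change = ((1 + 0.15)^6 − 1) × 100% ≈ 131.3%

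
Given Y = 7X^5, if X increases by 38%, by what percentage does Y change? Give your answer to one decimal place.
400.5%

For Y = 7X^5:
If X → X(1 + 0.38)
Then Y → Y · (1 + 0.38)^5
     ≈ Y · 5.0049

Percentage change = ((1 + 0.38)^5 − 1) × 100% ≈ 400.5%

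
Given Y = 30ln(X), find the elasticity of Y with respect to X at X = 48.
Elasticity = 1/ln(48) ≈ 0.2583

Elasticity = (dY/dX) · (X/Y)

dY/dX = 30/X
At X = 48: dY/dX = 5/8, Y = 30·ln(48)

Elasticity = (5/8) · (48 / (30·ln(48))) = 1/ln(48) ≈ 0.2583

Interpretation: for a small percentage change in X, the percentage change in Y is approximately 0.26 times as large.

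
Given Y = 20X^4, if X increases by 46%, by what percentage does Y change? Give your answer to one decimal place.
354.4%

For Y = 20X^4:
If X → X(1 + 0.46)
Then Y → Y · (1 + 0.46)^4
     ≈ Y · 4.5437

Percentage change = ((1 + 0.46)^4 − 1) × 100% ≈ 354.4%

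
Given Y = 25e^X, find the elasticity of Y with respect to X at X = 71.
Elasticity = 71

Elasticity = (dY/dX) · (X/Y)

dY/dX = 25·e^X
At X = 71: dY/dX = 25·e^71, Y = 25·e^71

Elasticity = (25·e^71) · (71 / (25·e^71)) = 71

Interpretation: for a small percentage change in X, the percentage change in Y is approximately 71.00 times as large.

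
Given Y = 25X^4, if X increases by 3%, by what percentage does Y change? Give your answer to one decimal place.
12.6%

For Y = 25X^4:
If X → X(1 + 0.03)
Then Y → Y · (1 + 0.03)^4
     ≈ Y · 1.1255

Percentage change = ((1 + 0.03)^4 − 1) × 100% ≈ 12.6%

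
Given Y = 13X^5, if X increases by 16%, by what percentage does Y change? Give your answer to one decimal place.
110.0%

For Y = 13X^5:
If X → X(1 + 0.16)
Then Y → Y · (1 + 0.16)^5
     ≈ Y · 2.1003

Percentage change = ((1 + 0.16)^5 − 1) × 100% ≈ 110.0%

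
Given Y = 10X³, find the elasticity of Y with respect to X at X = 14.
Elasticity = 3

Elasticity = (dY/dX) · (X/Y)

dY/dX = 30·X²
At X = 14: dY/dX = 5880, Y = 27440

Elasticity = 5880 · (14 / 27440) = 3

Interpretation: for a small percentage change in X, the percentage change in Y is approximately 3.00 times as large.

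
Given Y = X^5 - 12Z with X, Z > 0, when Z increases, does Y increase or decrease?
Y decreases

Taking the partial derivative:
∂Y/∂Z = -12

∂Y/∂Z = -12 < 0 (assuming positive values)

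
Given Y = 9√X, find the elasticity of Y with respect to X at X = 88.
Elasticity = 1/2

Elasticity = (dY/dX) · (X/Y)

dY/dX = 9/(2·√X)
At X = 88: dY/dX = 9·√22/88, Y = 18·√22

Elasticity = (9·√22/88) · (88 / (18·√22)) = 1/2

Interpretation: for a small percentage change in X, the percentage change in Y is approximately 0.50 times as large.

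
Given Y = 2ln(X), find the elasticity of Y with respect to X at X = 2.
Elasticity = 1/ln(2) ≈ 1.4427

Elasticity = (dY/dX) · (X/Y)

dY/dX = 2/X
At X = 2: dY/dX = 1, Y = 2·ln(2)

Elasticity = 1 · (2 / (2·ln(2))) = 1/ln(2) ≈ 1.4427

Interpretation: for a small percentage change in X, the percentage change in Y is approximately 1.44 times as large.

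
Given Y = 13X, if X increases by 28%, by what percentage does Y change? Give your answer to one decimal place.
28.0%

For Y = 13X:
If X → X(1 + 0.28)
Then Y → Y · (1 + 0.28)^1
     = Y · 1.2800

Percentage change = ((1 + 0.28)^1 − 1) × 100% = 28.0%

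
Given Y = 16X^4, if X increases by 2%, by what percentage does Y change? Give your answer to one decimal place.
8.2%

For Y = 16X^4:
If X → X(1 + 0.02)
Then Y → Y · (1 + 0.02)^4
     ≈ Y · 1.0824

Percentage change = ((1 + 0.02)^4 − 1) × 100% ≈ 8.2%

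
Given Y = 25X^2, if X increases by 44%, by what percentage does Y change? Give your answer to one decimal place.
107.4%

For Y = 25X^2:
If X → X(1 + 0.44)
Then Y → Y · (1 + 0.44)^2
     = Y · 2.0736

Percentage change = ((1 + 0.44)^2 − 1) × 100% ≈ 107.4%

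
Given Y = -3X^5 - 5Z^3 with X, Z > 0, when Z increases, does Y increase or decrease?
Y decreases

Taking the partial derivative:
∂Y/∂Z = -15Z^2

∂Y/∂Z = -15Z^2 < 0 (assuming positive values)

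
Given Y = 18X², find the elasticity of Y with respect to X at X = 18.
Elasticity = 2

Elasticity = (dY/dX) · (X/Y)

dY/dX = 36·X
At X = 18: dY/dX = 648, Y = 5832

Elasticity = 648 · (18 / 5832) = 2

Interpretation: for a small percentage change in X, the percentage change in Y is approximately 2.00 times as large.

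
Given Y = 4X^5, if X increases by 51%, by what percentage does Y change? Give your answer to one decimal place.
685.0%

For Y = 4X^5:
If X → X(1 + 0.51)
Then Y → Y · (1 + 0.51)^5
     ≈ Y · 7.8503

Percentage change = ((1 + 0.51)^5 − 1) × 100% ≈ 685.0%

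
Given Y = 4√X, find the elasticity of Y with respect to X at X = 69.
Elasticity = 1/2

Elasticity = (dY/dX) · (X/Y)

dY/dX = 2/√X
At X = 69: dY/dX = 2·√69/69, Y = 4·√69

Elasticity = (2·√69/69) · (69 / (4·√69)) = 1/2

Interpretation: for a small percentage change in X, the percentage change in Y is approximately 0.50 times as large.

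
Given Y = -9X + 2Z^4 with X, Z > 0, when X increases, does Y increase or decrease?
Y decreases

Taking the partial derivative:
∂Y/∂X = -9

∂Y/∂X = -9 < 0 (assuming positive values)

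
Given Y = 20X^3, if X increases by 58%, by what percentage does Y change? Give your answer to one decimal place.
294.4%

For Y = 20X^3:
If X → X(1 + 0.58)
Then Y → Y · (1 + 0.58)^3
     ≈ Y · 3.9443

Percentage change = ((1 + 0.58)^3 − 1) × 100% ≈ 294.4%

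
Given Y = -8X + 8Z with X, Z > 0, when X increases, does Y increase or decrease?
Y decreases

Taking the partial derivative:
∂Y/∂X = -8

∂Y/∂X = -8 < 0 (assuming positive values)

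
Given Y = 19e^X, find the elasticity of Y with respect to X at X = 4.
Elasticity = 4

Elasticity = (dY/dX) · (X/Y)

dY/dX = 19·e^X
At X = 4: dY/dX = 19·e^4, Y = 19·e^4

Elasticity = (19·e^4) · (4 / (19·e^4)) = 4

Interpretation: for a small percentage change in X, the percentage change in Y is approximately 4.00 times as large.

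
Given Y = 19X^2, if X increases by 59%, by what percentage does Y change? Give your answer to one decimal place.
152.8%

For Y = 19X^2:
If X → X(1 + 0.59)
Then Y → Y · (1 + 0.59)^2
     = Y · 2.5281

Percentage change = ((1 + 0.59)^2 − 1) × 100% ≈ 152.8%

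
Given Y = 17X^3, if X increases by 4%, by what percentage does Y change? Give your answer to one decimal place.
12.5%

For Y = 17X^3:
If X → X(1 + 0.04)
Then Y → Y · (1 + 0.04)^3
     ≈ Y · 1.1249

Percentage change = ((1 + 0.04)^3 − 1) × 100% ≈ 12.5%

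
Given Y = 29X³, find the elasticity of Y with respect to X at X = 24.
Elasticity = 3

Elasticity = (dY/dX) · (X/Y)

dY/dX = 87·X²
At X = 24: dY/dX = 50112, Y = 400896

Elasticity = 50112 · (24 / 400896) = 3

Interpretation: for a small percentage change in X, the percentage change in Y is approximately 3.00 times as large.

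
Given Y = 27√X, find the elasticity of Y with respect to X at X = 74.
Elasticity = 1/2

Elasticity = (dY/dX) · (X/Y)

dY/dX = 27/(2·√X)
At X = 74: dY/dX = 27·√74/148, Y = 27·√74

Elasticity = (27·√74/148) · (74 / (27·√74)) = 1/2

Interpretation: for a small percentage change in X, the percentage change in Y is approximately 0.50 times as large.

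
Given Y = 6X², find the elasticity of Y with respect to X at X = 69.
Elasticity = 2

Elasticity = (dY/dX) · (X/Y)

dY/dX = 12·X
At X = 69: dY/dX = 828, Y = 28566

Elasticity = 828 · (69 / 28566) = 2

Interpretation: for a small percentage change in X, the percentage change in Y is approximately 2.00 times as large.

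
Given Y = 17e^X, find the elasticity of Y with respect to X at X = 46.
Elasticity = 46

Elasticity = (dY/dX) · (X/Y)

dY/dX = 17·e^X
At X = 46: dY/dX = 17·e^46, Y = 17·e^46

Elasticity = (17·e^46) · (46 / (17·e^46)) = 46

Interpretation: for a small percentage change in X, the percentage change in Y is approximately 46.00 times as large.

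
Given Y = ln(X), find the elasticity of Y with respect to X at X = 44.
Elasticity = 1/ln(44) ≈ 0.2643

Elasticity = (dY/dX) · (X/Y)

dY/dX = 1/X
At X = 44: dY/dX = 1/44, Y = ln(44)

Elasticity = (1/44) · (44 / (ln(44))) = 1/ln(44) ≈ 0.2643

Interpretation: for a small percentage change in X, the percentage change in Y is approximately 0.26 times as large.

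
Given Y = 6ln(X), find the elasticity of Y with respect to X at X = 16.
Elasticity = 1/ln(16) ≈ 0.3607

Elasticity = (dY/dX) · (X/Y)

dY/dX = 6/X
At X = 16: dY/dX = 3/8, Y = 6·ln(16)

Elasticity = (3/8) · (16 / (6·ln(16))) = 1/ln(16) ≈ 0.3607

Interpretation: for a small percentage change in X, the percentage change in Y is approximately 0.36 times as large.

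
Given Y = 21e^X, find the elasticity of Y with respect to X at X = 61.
Elasticity = 61

Elasticity = (dY/dX) · (X/Y)

dY/dX = 21·e^X
At X = 61: dY/dX = 21·e^61, Y = 21·e^61

Elasticity = (21·e^61) · (61 / (21·e^61)) = 61

Interpretation: for a small percentage change in X, the percentage change in Y is approximately 61.00 times as large.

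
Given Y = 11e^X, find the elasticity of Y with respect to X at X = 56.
Elasticity = 56

Elasticity = (dY/dX) · (X/Y)

dY/dX = 11·e^X
At X = 56: dY/dX = 11·e^56, Y = 11·e^56

Elasticity = (11·e^56) · (56 / (11·e^56)) = 56

Interpretation: for a small percentage change in X, the percentage change in Y is approximately 56.00 times as large.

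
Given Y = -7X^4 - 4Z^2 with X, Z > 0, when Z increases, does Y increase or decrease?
Y decreases

Taking the partial derivative:
∂Y/∂Z = -8Z

∂Y/∂Z = -8Z < 0 (assuming positive values)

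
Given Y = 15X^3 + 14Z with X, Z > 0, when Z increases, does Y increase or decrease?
Y increases

Taking the partial derivative:
∂Y/∂Z = 14

∂Y/∂Z = 14 > 0 (assuming positive values)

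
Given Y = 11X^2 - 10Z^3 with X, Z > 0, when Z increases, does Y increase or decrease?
Y decreases

Taking the partial derivative:
∂Y/∂Z = -30Z^2

∂Y/∂Z = -30Z^2 < 0 (assuming positive values)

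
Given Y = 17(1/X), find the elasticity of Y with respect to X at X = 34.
Elasticity = -1

Elasticity = (dY/dX) · (X/Y)

dY/dX = -17/X²
At X = 34: dY/dX = -1/68, Y = 1/2

Elasticity = (-1/68) · (34 / (1/2)) = -1

Interpretation: for a small percentage change in X, the percentage change in Y is approximately -1.00 times as large.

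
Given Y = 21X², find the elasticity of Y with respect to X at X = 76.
Elasticity = 2

Elasticity = (dY/dX) · (X/Y)

dY/dX = 42·X
At X = 76: dY/dX = 3192, Y = 121296

Elasticity = 3192 · (76 / 121296) = 2

Interpretation: for a small percentage change in X, the percentage change in Y is approximately 2.00 times as large.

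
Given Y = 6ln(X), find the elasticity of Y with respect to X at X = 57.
Elasticity = 1/ln(57) ≈ 0.2473

Elasticity = (dY/dX) · (X/Y)

dY/dX = 6/X
At X = 57: dY/dX = 2/19, Y = 6·ln(57)

Elasticity = (2/19) · (57 / (6·ln(57))) = 1/ln(57) ≈ 0.2473

Interpretation: for a small percentage change in X, the percentage change in Y is approximately 0.25 times as large.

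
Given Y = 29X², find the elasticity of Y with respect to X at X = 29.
Elasticity = 2

Elasticity = (dY/dX) · (X/Y)

dY/dX = 58·X
At X = 29: dY/dX = 1682, Y = 24389

Elasticity = 1682 · (29 / 24389) = 2

Interpretation: for a small percentage change in X, the percentage change in Y is approximately 2.00 times as large.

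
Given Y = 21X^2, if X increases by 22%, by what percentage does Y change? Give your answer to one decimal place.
48.8%

For Y = 21X^2:
If X → X(1 + 0.22)
Then Y → Y · (1 + 0.22)^2
     = Y · 1.4884

Percentage change = ((1 + 0.22)^2 − 1) × 100% ≈ 48.8%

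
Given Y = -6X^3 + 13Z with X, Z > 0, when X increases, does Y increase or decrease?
Y decreases

Taking the partial derivative:
∂Y/∂X = -18X^2

∂Y/∂X = -18X^2 < 0 (assuming positive values)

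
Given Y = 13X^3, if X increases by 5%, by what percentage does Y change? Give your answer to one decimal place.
15.8%

For Y = 13X^3:
If X → X(1 + 0.05)
Then Y → Y · (1 + 0.05)^3
     ≈ Y · 1.1576

Percentage change = ((1 + 0.05)^3 − 1) × 100% ≈ 15.8%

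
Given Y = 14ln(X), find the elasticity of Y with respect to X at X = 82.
Elasticity = 1/ln(82) ≈ 0.2269

Elasticity = (dY/dX) · (X/Y)

dY/dX = 14/X
At X = 82: dY/dX = 7/41, Y = 14·ln(82)

Elasticity = (7/41) · (82 / (14·ln(82))) = 1/ln(82) ≈ 0.2269

Interpretation: for a small percentage change in X, the percentage change in Y is approximately 0.23 times as large.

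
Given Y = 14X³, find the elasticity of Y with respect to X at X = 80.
Elasticity = 3

Elasticity = (dY/dX) · (X/Y)

dY/dX = 42·X²
At X = 80: dY/dX = 268800, Y = 7168000

Elasticity = 268800 · (80 / 7168000) = 3

Interpretation: for a small percentage change in X, the percentage change in Y is approximately 3.00 times as large.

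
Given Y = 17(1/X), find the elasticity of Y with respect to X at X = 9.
Elasticity = -1

Elasticity = (dY/dX) · (X/Y)

dY/dX = -17/X²
At X = 9: dY/dX = -17/81, Y = 17/9

Elasticity = (-17/81) · (9 / (17/9)) = -1

Interpretation: for a small percentage change in X, the percentage change in Y is approximately -1.00 times as large.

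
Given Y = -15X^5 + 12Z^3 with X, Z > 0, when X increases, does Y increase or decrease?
Y decreases

Taking the partial derivative:
∂Y/∂X = -75X^4

∂Y/∂X = -75X^4 < 0 (assuming positive values)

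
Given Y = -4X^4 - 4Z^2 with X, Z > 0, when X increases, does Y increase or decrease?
Y decreases

Taking the partial derivative:
∂Y/∂X = -16X^3

∂Y/∂X = -16X^3 < 0 (assuming positive values)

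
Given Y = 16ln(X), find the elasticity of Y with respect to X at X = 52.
Elasticity = 1/ln(52) ≈ 0.2531

Elasticity = (dY/dX) · (X/Y)

dY/dX = 16/X
At X = 52: dY/dX = 4/13, Y = 16·ln(52)

Elasticity = (4/13) · (52 / (16·ln(52))) = 1/ln(52) ≈ 0.2531

Interpretation: for a small percentage change in X, the percentage change in Y is approximately 0.25 times as large.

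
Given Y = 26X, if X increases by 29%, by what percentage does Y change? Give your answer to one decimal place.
29.0%

For Y = 26X:
If X → X(1 + 0.29)
Then Y → Y · (1 + 0.29)^1
     = Y · 1.2900

Percentage change = ((1 + 0.29)^1 − 1) × 100% = 29.0%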